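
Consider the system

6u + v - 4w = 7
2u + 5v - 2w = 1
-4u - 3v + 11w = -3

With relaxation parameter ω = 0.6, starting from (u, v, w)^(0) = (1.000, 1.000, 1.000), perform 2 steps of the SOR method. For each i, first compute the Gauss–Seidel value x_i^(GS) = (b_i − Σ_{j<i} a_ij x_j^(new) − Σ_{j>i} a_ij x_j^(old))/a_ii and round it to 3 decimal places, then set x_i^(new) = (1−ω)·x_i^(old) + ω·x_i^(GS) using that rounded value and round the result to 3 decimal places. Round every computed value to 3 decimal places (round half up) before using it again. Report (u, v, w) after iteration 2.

Iteration 1:
  u: GS value = (7 - (1)·1.000 - (-4)·1.000) / (6) = 1.667;  u ← (1−ω)·1.000 + ω·1.667 = 1.400
  v: GS value = (1 - (2)·1.400 - (-2)·1.000) / (5) = 0.040;  v ← (1−ω)·1.000 + ω·0.040 = 0.424
  w: GS value = (-3 - (-4)·1.400 - (-3)·0.424) / (11) = 0.352;  w ← (1−ω)·1.000 + ω·0.352 = 0.611
Iteration 2:
  u: GS value = (7 - (1)·0.424 - (-4)·0.611) / (6) = 1.503;  u ← (1−ω)·1.400 + ω·1.503 = 1.462
  v: GS value = (1 - (2)·1.462 - (-2)·0.611) / (5) = -0.140;  v ← (1−ω)·0.424 + ω·-0.140 = 0.086
  w: GS value = (-3 - (-4)·1.462 - (-3)·0.086) / (11) = 0.282;  w ← (1−ω)·0.611 + ω·0.282 = 0.414

(1.462, 0.086, 0.414)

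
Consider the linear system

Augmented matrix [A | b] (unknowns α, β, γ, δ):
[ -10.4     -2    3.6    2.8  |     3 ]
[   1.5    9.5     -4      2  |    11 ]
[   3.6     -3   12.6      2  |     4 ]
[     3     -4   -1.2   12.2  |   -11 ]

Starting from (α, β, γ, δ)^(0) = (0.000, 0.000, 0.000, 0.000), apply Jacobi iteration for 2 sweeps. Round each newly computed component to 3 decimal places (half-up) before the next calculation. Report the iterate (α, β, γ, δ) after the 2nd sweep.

(-0.644, 1.527, 0.819, -0.420)

Iteration 1:
  α = (3 - (-2)·0.000 - (3.6)·0.000 - (2.8)·0.000) / (-10.4) = -0.288
  β = (11 - (1.5)·0.000 - (-4)·0.000 - (2)·0.000) / (9.5) = 1.158
  γ = (4 - (3.6)·0.000 - (-3)·0.000 - (2)·0.000) / (12.6) = 0.317
  δ = (-11 - (3)·0.000 - (-4)·0.000 - (-1.2)·0.000) / (12.2) = -0.902
Iteration 2:
  α = (3 - (-2)·1.158 - (3.6)·0.317 - (2.8)·-0.902) / (-10.4) = -0.644
  β = (11 - (1.5)·-0.288 - (-4)·0.317 - (2)·-0.902) / (9.5) = 1.527
  γ = (4 - (3.6)·-0.288 - (-3)·1.158 - (2)·-0.902) / (12.6) = 0.819
  δ = (-11 - (3)·-0.288 - (-4)·1.158 - (-1.2)·0.317) / (12.2) = -0.420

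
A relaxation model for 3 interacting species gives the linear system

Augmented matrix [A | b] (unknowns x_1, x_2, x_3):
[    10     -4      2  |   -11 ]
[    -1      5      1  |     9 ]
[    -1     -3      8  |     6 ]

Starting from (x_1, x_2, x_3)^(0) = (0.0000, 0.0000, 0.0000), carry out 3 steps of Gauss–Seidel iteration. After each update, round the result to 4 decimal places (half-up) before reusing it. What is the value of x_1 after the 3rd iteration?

-0.7717

Iteration 1:
  x_1 = (-11 - (-4)·0.0000 - (2)·0.0000) / (10) = -1.1000
  x_2 = (9 - (-1)·-1.1000 - (1)·0.0000) / (5) = 1.5800
  x_3 = (6 - (-1)·-1.1000 - (-3)·1.5800) / (8) = 1.2050
Iteration 2:
  x_1 = (-11 - (-4)·1.5800 - (2)·1.2050) / (10) = -0.7090
  x_2 = (9 - (-1)·-0.7090 - (1)·1.2050) / (5) = 1.4172
  x_3 = (6 - (-1)·-0.7090 - (-3)·1.4172) / (8) = 1.1928
Iteration 3:
  x_1 = (-11 - (-4)·1.4172 - (2)·1.1928) / (10) = -0.7717
  x_2 = (9 - (-1)·-0.7717 - (1)·1.1928) / (5) = 1.4071
  x_3 = (6 - (-1)·-0.7717 - (-3)·1.4071) / (8) = 1.1812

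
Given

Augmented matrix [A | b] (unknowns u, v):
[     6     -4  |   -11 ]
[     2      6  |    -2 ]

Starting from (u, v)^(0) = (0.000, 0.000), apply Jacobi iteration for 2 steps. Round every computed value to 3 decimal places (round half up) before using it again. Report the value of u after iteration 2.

-2.055

Iteration 1:
  u = (-11 - (-4)·0.000) / (6) = -1.833
  v = (-2 - (2)·0.000) / (6) = -0.333
Iteration 2:
  u = (-11 - (-4)·-0.333) / (6) = -2.055
  v = (-2 - (2)·-1.833) / (6) = 0.278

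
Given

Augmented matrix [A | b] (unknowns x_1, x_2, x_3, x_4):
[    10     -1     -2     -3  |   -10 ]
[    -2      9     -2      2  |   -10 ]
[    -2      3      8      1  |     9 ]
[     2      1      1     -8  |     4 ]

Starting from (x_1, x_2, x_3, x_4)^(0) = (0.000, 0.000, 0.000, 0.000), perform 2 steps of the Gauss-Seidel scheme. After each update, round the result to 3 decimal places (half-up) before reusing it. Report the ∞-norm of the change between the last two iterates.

Iteration 1:
  x_1 = (-10 - (-1)·0.000 - (-2)·0.000 - (-3)·0.000) / (10) = -1.000
  x_2 = (-10 - (-2)·-1.000 - (-2)·0.000 - (2)·0.000) / (9) = -1.333
  x_3 = (9 - (-2)·-1.000 - (3)·-1.333 - (1)·0.000) / (8) = 1.375
  x_4 = (4 - (2)·-1.000 - (1)·-1.333 - (1)·1.375) / (-8) = -0.745
Iteration 2:
  x_1 = (-10 - (-1)·-1.333 - (-2)·1.375 - (-3)·-0.745) / (10) = -1.082
  x_2 = (-10 - (-2)·-1.082 - (-2)·1.375 - (2)·-0.745) / (9) = -0.880
  x_3 = (9 - (-2)·-1.082 - (3)·-0.880 - (1)·-0.745) / (8) = 1.278
  x_4 = (4 - (2)·-1.082 - (1)·-0.880 - (1)·1.278) / (-8) = -0.721
Change: (-0.082, 0.453, -0.097, 0.024) → max |·| = 0.453

0.453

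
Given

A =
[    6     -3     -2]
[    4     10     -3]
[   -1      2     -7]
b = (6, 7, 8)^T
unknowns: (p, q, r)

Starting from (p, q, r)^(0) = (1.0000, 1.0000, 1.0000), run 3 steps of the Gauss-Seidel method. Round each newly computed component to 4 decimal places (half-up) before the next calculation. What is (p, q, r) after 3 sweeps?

Iteration 1:
  p = (6 - (-3)·1.0000 - (-2)·1.0000) / (6) = 1.8333
  q = (7 - (4)·1.8333 - (-3)·1.0000) / (10) = 0.2667
  r = (8 - (-1)·1.8333 - (2)·0.2667) / (-7) = -1.3286
Iteration 2:
  p = (6 - (-3)·0.2667 - (-2)·-1.3286) / (6) = 0.6905
  q = (7 - (4)·0.6905 - (-3)·-1.3286) / (10) = 0.0252
  r = (8 - (-1)·0.6905 - (2)·0.0252) / (-7) = -1.2343
Iteration 3:
  p = (6 - (-3)·0.0252 - (-2)·-1.2343) / (6) = 0.6012
  q = (7 - (4)·0.6012 - (-3)·-1.2343) / (10) = 0.0892
  r = (8 - (-1)·0.6012 - (2)·0.0892) / (-7) = -1.2033

(0.6012, 0.0892, -1.2033)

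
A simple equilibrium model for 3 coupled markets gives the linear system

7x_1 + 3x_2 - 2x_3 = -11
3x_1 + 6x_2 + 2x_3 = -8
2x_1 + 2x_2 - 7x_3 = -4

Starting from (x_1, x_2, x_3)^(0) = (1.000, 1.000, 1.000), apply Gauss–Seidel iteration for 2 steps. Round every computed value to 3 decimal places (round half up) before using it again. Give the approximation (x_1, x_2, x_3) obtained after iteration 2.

(-1.267, -0.650, 0.024)

Iteration 1:
  x_1 = (-11 - (3)·1.000 - (-2)·1.000) / (7) = -1.714
  x_2 = (-8 - (3)·-1.714 - (2)·1.000) / (6) = -0.810
  x_3 = (-4 - (2)·-1.714 - (2)·-0.810) / (-7) = -0.150
Iteration 2:
  x_1 = (-11 - (3)·-0.810 - (-2)·-0.150) / (7) = -1.267
  x_2 = (-8 - (3)·-1.267 - (2)·-0.150) / (6) = -0.650
  x_3 = (-4 - (2)·-1.267 - (2)·-0.650) / (-7) = 0.024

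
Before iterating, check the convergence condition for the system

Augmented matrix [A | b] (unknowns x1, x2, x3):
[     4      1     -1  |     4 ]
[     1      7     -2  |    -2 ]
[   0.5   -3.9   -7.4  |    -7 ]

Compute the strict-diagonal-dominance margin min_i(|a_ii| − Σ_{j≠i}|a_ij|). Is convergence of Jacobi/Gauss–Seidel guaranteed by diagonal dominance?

2

row 1: |4| − (1+1) = 2
row 2: |7| − (1+2) = 4
row 3: |-7.4| − (0.5+3.9) = 3
minimum over rows = 2 → strictly diagonally dominant (convergence guaranteed)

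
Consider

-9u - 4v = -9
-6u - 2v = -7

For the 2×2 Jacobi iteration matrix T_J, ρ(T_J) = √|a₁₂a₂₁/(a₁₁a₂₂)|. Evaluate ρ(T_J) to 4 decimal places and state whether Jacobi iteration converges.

1.1547

a₁₂a₂₁/(a₁₁a₂₂) = (-4)·(-6) / ((-9)·(-2)) = 1.333333
ρ = √|1.333333| = √1.333333 = 1.1547
ρ > 1, so Jacobi diverges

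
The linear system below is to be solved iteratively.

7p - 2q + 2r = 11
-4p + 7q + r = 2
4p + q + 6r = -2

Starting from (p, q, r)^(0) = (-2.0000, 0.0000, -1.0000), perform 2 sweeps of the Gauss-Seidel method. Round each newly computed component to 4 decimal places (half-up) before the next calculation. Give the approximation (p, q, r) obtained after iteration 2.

(2.5170, 1.9840, -2.3420)

Iteration 1:
  p = (11 - (-2)·0.0000 - (2)·-1.0000) / (7) = 1.8571
  q = (2 - (-4)·1.8571 - (1)·-1.0000) / (7) = 1.4898
  r = (-2 - (4)·1.8571 - (1)·1.4898) / (6) = -1.8197
Iteration 2:
  p = (11 - (-2)·1.4898 - (2)·-1.8197) / (7) = 2.5170
  q = (2 - (-4)·2.5170 - (1)·-1.8197) / (7) = 1.9840
  r = (-2 - (4)·2.5170 - (1)·1.9840) / (6) = -2.3420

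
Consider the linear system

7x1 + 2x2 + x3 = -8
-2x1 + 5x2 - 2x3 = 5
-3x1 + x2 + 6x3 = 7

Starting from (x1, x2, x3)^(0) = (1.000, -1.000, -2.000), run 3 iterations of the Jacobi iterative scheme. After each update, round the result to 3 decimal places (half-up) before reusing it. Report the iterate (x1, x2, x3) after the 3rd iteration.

(-1.684, 0.682, 0.128)

Iteration 1:
  x1 = (-8 - (2)·-1.000 - (1)·-2.000) / (7) = -0.571
  x2 = (5 - (-2)·1.000 - (-2)·-2.000) / (5) = 0.600
  x3 = (7 - (-3)·1.000 - (1)·-1.000) / (6) = 1.833
Iteration 2:
  x1 = (-8 - (2)·0.600 - (1)·1.833) / (7) = -1.576
  x2 = (5 - (-2)·-0.571 - (-2)·1.833) / (5) = 1.505
  x3 = (7 - (-3)·-0.571 - (1)·0.600) / (6) = 0.781
Iteration 3:
  x1 = (-8 - (2)·1.505 - (1)·0.781) / (7) = -1.684
  x2 = (5 - (-2)·-1.576 - (-2)·0.781) / (5) = 0.682
  x3 = (7 - (-3)·-1.576 - (1)·1.505) / (6) = 0.128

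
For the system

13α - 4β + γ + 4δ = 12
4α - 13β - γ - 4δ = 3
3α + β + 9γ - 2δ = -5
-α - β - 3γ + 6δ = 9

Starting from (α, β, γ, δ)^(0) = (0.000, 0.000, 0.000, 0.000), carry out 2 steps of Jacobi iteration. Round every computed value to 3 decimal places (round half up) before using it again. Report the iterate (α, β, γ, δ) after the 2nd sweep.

(0.433, -0.366, -0.504, 1.337)

Iteration 1:
  α = (12 - (-4)·0.000 - (1)·0.000 - (4)·0.000) / (13) = 0.923
  β = (3 - (4)·0.000 - (-1)·0.000 - (-4)·0.000) / (-13) = -0.231
  γ = (-5 - (3)·0.000 - (1)·0.000 - (-2)·0.000) / (9) = -0.556
  δ = (9 - (-1)·0.000 - (-1)·0.000 - (-3)·0.000) / (6) = 1.500
Iteration 2:
  α = (12 - (-4)·-0.231 - (1)·-0.556 - (4)·1.500) / (13) = 0.433
  β = (3 - (4)·0.923 - (-1)·-0.556 - (-4)·1.500) / (-13) = -0.366
  γ = (-5 - (3)·0.923 - (1)·-0.231 - (-2)·1.500) / (9) = -0.504
  δ = (9 - (-1)·0.923 - (-1)·-0.231 - (-3)·-0.556) / (6) = 1.337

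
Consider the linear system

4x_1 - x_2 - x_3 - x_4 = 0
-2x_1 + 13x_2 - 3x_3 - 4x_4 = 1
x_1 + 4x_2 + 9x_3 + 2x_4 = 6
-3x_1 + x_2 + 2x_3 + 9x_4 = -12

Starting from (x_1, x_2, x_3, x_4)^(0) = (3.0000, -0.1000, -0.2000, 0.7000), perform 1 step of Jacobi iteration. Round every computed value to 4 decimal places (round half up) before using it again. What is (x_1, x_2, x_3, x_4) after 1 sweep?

(0.1000, 0.7077, 0.2222, -0.2778)

Iteration 1:
  x_1 = (0 - (-1)·-0.1000 - (-1)·-0.2000 - (-1)·0.7000) / (4) = 0.1000
  x_2 = (1 - (-2)·3.0000 - (-3)·-0.2000 - (-4)·0.7000) / (13) = 0.7077
  x_3 = (6 - (1)·3.0000 - (4)·-0.1000 - (2)·0.7000) / (9) = 0.2222
  x_4 = (-12 - (-3)·3.0000 - (1)·-0.1000 - (2)·-0.2000) / (9) = -0.2778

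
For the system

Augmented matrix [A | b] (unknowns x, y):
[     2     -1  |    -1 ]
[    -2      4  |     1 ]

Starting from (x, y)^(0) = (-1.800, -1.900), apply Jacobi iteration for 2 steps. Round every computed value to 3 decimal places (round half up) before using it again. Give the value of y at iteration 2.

Iteration 1:
  x = (-1 - (-1)·-1.900) / (2) = -1.450
  y = (1 - (-2)·-1.800) / (4) = -0.650
Iteration 2:
  x = (-1 - (-1)·-0.650) / (2) = -0.825
  y = (1 - (-2)·-1.450) / (4) = -0.475

-0.475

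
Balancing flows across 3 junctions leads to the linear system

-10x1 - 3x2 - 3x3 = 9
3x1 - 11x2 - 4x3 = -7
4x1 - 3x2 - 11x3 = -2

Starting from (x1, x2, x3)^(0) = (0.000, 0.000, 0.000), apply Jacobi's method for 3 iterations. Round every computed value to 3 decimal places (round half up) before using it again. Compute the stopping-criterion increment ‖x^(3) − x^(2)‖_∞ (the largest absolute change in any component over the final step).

0.243

Iteration 1:
  x1 = (9 - (-3)·0.000 - (-3)·0.000) / (-10) = -0.900
  x2 = (-7 - (3)·0.000 - (-4)·0.000) / (-11) = 0.636
  x3 = (-2 - (4)·0.000 - (-3)·0.000) / (-11) = 0.182
Iteration 2:
  x1 = (9 - (-3)·0.636 - (-3)·0.182) / (-10) = -1.145
  x2 = (-7 - (3)·-0.900 - (-4)·0.182) / (-11) = 0.325
  x3 = (-2 - (4)·-0.900 - (-3)·0.636) / (-11) = -0.319
Iteration 3:
  x1 = (9 - (-3)·0.325 - (-3)·-0.319) / (-10) = -0.902
  x2 = (-7 - (3)·-1.145 - (-4)·-0.319) / (-11) = 0.440
  x3 = (-2 - (4)·-1.145 - (-3)·0.325) / (-11) = -0.323
Change: (0.243, 0.115, -0.004) → max |·| = 0.243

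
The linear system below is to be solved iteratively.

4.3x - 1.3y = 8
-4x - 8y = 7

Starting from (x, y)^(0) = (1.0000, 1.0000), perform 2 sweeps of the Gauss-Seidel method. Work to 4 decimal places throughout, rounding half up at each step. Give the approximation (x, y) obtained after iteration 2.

(1.2690, -1.5095)

Iteration 1:
  x = (8 - (-1.3)·1.0000) / (4.3) = 2.1628
  y = (7 - (-4)·2.1628) / (-8) = -1.9564
Iteration 2:
  x = (8 - (-1.3)·-1.9564) / (4.3) = 1.2690
  y = (7 - (-4)·1.2690) / (-8) = -1.5095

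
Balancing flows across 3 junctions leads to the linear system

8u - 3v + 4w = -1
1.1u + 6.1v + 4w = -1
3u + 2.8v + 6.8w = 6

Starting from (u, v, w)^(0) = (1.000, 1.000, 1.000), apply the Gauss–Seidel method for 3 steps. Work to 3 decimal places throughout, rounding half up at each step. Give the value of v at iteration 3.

-1.045

Iteration 1:
  u = (-1 - (-3)·1.000 - (4)·1.000) / (8) = -0.250
  v = (-1 - (1.1)·-0.250 - (4)·1.000) / (6.1) = -0.775
  w = (6 - (3)·-0.250 - (2.8)·-0.775) / (6.8) = 1.312
Iteration 2:
  u = (-1 - (-3)·-0.775 - (4)·1.312) / (8) = -1.072
  v = (-1 - (1.1)·-1.072 - (4)·1.312) / (6.1) = -0.831
  w = (6 - (3)·-1.072 - (2.8)·-0.831) / (6.8) = 1.697
Iteration 3:
  u = (-1 - (-3)·-0.831 - (4)·1.697) / (8) = -1.285
  v = (-1 - (1.1)·-1.285 - (4)·1.697) / (6.1) = -1.045
  w = (6 - (3)·-1.285 - (2.8)·-1.045) / (6.8) = 1.880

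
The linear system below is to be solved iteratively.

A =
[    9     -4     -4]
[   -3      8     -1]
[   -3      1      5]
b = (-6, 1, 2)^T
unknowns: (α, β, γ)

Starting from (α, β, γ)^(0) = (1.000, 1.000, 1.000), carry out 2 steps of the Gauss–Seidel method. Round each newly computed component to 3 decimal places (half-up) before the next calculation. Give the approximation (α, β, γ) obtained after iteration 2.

(-0.311, 0.067, 0.200)

Iteration 1:
  α = (-6 - (-4)·1.000 - (-4)·1.000) / (9) = 0.222
  β = (1 - (-3)·0.222 - (-1)·1.000) / (8) = 0.333
  γ = (2 - (-3)·0.222 - (1)·0.333) / (5) = 0.467
Iteration 2:
  α = (-6 - (-4)·0.333 - (-4)·0.467) / (9) = -0.311
  β = (1 - (-3)·-0.311 - (-1)·0.467) / (8) = 0.067
  γ = (2 - (-3)·-0.311 - (1)·0.067) / (5) = 0.200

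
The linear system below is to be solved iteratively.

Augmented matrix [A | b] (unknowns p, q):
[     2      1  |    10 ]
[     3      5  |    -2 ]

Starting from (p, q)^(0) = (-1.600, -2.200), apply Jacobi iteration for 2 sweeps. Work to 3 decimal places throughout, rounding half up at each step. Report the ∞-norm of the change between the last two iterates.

4.620

Iteration 1:
  p = (10 - (1)·-2.200) / (2) = 6.100
  q = (-2 - (3)·-1.600) / (5) = 0.560
Iteration 2:
  p = (10 - (1)·0.560) / (2) = 4.720
  q = (-2 - (3)·6.100) / (5) = -4.060
Change: (-1.380, -4.620) → max |·| = 4.620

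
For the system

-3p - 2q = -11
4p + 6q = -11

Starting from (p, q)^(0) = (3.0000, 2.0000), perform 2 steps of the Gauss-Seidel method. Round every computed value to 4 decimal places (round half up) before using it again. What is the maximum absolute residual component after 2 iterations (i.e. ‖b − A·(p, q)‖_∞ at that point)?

4.7901

Iteration 1:
  p = (-11 - (-2)·2.0000) / (-3) = 2.3333
  q = (-11 - (4)·2.3333) / (6) = -3.3889
Iteration 2:
  p = (-11 - (-2)·-3.3889) / (-3) = 5.9259
  q = (-11 - (4)·5.9259) / (6) = -5.7839
Residual b − A·x = (-4.7901, -0.0002); ∞-norm = 4.7901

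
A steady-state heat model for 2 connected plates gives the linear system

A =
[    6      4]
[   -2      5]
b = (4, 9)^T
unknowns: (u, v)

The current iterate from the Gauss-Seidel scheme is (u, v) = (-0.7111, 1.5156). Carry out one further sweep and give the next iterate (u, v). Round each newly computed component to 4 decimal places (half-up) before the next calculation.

(-0.3437, 1.6625)

One sweep:
  u = (4 - (4)·1.5156) / (6) = -0.3437
  v = (9 - (-2)·-0.3437) / (5) = 1.6625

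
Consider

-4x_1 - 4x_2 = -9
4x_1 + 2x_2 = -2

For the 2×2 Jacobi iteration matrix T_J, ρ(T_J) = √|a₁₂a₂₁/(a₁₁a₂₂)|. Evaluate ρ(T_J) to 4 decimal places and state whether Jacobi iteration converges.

1.4142

a₁₂a₂₁/(a₁₁a₂₂) = (-4)·(4) / ((-4)·(2)) = 2.000000
ρ = √|2.000000| = √2.000000 = 1.4142
ρ > 1, so Jacobi diverges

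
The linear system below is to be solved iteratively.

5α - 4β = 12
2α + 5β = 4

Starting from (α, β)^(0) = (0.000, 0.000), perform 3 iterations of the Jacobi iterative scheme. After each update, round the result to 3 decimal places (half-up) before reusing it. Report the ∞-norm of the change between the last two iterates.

0.768

Iteration 1:
  α = (12 - (-4)·0.000) / (5) = 2.400
  β = (4 - (2)·0.000) / (5) = 0.800
Iteration 2:
  α = (12 - (-4)·0.800) / (5) = 3.040
  β = (4 - (2)·2.400) / (5) = -0.160
Iteration 3:
  α = (12 - (-4)·-0.160) / (5) = 2.272
  β = (4 - (2)·3.040) / (5) = -0.416
Change: (-0.768, -0.256) → max |·| = 0.768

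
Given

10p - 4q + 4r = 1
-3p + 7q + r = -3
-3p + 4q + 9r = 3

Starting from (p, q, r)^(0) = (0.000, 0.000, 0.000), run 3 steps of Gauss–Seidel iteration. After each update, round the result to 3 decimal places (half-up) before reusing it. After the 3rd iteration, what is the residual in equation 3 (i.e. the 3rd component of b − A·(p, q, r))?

Iteration 1:
  p = (1 - (-4)·0.000 - (4)·0.000) / (10) = 0.100
  q = (-3 - (-3)·0.100 - (1)·0.000) / (7) = -0.386
  r = (3 - (-3)·0.100 - (4)·-0.386) / (9) = 0.538
Iteration 2:
  p = (1 - (-4)·-0.386 - (4)·0.538) / (10) = -0.270
  q = (-3 - (-3)·-0.270 - (1)·0.538) / (7) = -0.621
  r = (3 - (-3)·-0.270 - (4)·-0.621) / (9) = 0.519
Iteration 3:
  p = (1 - (-4)·-0.621 - (4)·0.519) / (10) = -0.356
  q = (-3 - (-3)·-0.356 - (1)·0.519) / (7) = -0.655
  r = (3 - (-3)·-0.356 - (4)·-0.655) / (9) = 0.506
Residual b − A·x = (-0.084, 0.011, -0.002)

-0.002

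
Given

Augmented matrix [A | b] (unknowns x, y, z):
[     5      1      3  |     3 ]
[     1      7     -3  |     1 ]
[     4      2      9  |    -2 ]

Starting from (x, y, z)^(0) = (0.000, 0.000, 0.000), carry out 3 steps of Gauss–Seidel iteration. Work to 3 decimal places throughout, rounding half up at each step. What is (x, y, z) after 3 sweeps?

Iteration 1:
  x = (3 - (1)·0.000 - (3)·0.000) / (5) = 0.600
  y = (1 - (1)·0.600 - (-3)·0.000) / (7) = 0.057
  z = (-2 - (4)·0.600 - (2)·0.057) / (9) = -0.502
Iteration 2:
  x = (3 - (1)·0.057 - (3)·-0.502) / (5) = 0.890
  y = (1 - (1)·0.890 - (-3)·-0.502) / (7) = -0.199
  z = (-2 - (4)·0.890 - (2)·-0.199) / (9) = -0.574
Iteration 3:
  x = (3 - (1)·-0.199 - (3)·-0.574) / (5) = 0.984
  y = (1 - (1)·0.984 - (-3)·-0.574) / (7) = -0.244
  z = (-2 - (4)·0.984 - (2)·-0.244) / (9) = -0.605

(0.984, -0.244, -0.605)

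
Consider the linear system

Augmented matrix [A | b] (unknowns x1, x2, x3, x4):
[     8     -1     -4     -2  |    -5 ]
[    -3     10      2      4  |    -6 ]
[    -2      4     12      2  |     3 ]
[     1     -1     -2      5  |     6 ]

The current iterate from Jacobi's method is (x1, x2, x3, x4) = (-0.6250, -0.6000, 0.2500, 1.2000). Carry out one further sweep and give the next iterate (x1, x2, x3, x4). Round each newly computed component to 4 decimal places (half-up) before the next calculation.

(-0.2750, -1.3175, 0.1458, 1.3050)

One sweep:
  x1 = (-5 - (-1)·-0.6000 - (-4)·0.2500 - (-2)·1.2000) / (8) = -0.2750
  x2 = (-6 - (-3)·-0.6250 - (2)·0.2500 - (4)·1.2000) / (10) = -1.3175
  x3 = (3 - (-2)·-0.6250 - (4)·-0.6000 - (2)·1.2000) / (12) = 0.1458
  x4 = (6 - (1)·-0.6250 - (-1)·-0.6000 - (-2)·0.2500) / (5) = 1.3050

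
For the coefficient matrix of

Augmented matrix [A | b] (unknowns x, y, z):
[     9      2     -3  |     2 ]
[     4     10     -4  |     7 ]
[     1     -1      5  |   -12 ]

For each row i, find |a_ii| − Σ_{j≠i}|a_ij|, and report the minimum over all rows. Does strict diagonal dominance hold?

row 1: |9| − (2+3) = 4
row 2: |10| − (4+4) = 2
row 3: |5| − (1+1) = 3
minimum over rows = 2 → strictly diagonally dominant (convergence guaranteed)

2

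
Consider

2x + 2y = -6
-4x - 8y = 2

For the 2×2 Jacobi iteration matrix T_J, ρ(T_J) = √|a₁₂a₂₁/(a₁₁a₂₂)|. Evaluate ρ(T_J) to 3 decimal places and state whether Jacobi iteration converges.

0.707

a₁₂a₂₁/(a₁₁a₂₂) = (2)·(-4) / ((2)·(-8)) = 0.500000
ρ = √|0.500000| = √0.500000 = 0.707
ρ < 1, so Jacobi converges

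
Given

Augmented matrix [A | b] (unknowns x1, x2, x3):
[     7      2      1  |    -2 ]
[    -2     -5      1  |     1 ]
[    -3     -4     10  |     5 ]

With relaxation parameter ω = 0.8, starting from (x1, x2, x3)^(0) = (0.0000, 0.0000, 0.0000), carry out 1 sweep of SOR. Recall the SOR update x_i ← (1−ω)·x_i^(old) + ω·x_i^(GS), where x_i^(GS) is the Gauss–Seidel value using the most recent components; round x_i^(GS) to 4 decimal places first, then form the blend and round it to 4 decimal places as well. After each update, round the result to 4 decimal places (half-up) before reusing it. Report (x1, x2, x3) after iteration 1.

Iteration 1:
  x1: GS value = (-2 - (2)·0.0000 - (1)·0.0000) / (7) = -0.2857;  x1 ← (1−ω)·0.0000 + ω·-0.2857 = -0.2286
  x2: GS value = (1 - (-2)·-0.2286 - (1)·0.0000) / (-5) = -0.1086;  x2 ← (1−ω)·0.0000 + ω·-0.1086 = -0.0869
  x3: GS value = (5 - (-3)·-0.2286 - (-4)·-0.0869) / (10) = 0.3967;  x3 ← (1−ω)·0.0000 + ω·0.3967 = 0.3174

(-0.2286, -0.0869, 0.3174)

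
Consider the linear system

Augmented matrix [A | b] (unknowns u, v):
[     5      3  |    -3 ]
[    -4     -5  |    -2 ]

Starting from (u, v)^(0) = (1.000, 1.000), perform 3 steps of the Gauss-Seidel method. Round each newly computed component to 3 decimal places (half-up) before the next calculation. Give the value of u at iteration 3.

-1.520

Iteration 1:
  u = (-3 - (3)·1.000) / (5) = -1.200
  v = (-2 - (-4)·-1.200) / (-5) = 1.360
Iteration 2:
  u = (-3 - (3)·1.360) / (5) = -1.416
  v = (-2 - (-4)·-1.416) / (-5) = 1.533
Iteration 3:
  u = (-3 - (3)·1.533) / (5) = -1.520
  v = (-2 - (-4)·-1.520) / (-5) = 1.616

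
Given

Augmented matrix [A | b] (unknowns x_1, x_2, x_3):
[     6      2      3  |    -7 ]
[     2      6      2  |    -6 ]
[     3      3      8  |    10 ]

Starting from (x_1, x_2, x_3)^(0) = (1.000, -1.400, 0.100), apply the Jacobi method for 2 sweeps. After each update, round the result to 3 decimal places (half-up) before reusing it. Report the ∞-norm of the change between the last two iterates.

Iteration 1:
  x_1 = (-7 - (2)·-1.400 - (3)·0.100) / (6) = -0.750
  x_2 = (-6 - (2)·1.000 - (2)·0.100) / (6) = -1.367
  x_3 = (10 - (3)·1.000 - (3)·-1.400) / (8) = 1.400
Iteration 2:
  x_1 = (-7 - (2)·-1.367 - (3)·1.400) / (6) = -1.411
  x_2 = (-6 - (2)·-0.750 - (2)·1.400) / (6) = -1.217
  x_3 = (10 - (3)·-0.750 - (3)·-1.367) / (8) = 2.044
Change: (-0.661, 0.150, 0.644) → max |·| = 0.661

0.661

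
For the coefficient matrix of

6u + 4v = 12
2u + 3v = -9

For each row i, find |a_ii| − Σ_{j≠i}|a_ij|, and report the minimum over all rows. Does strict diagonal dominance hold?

1

row 1: |6| − (4) = 2
row 2: |3| − (2) = 1
minimum over rows = 1 → strictly diagonally dominant (convergence guaranteed)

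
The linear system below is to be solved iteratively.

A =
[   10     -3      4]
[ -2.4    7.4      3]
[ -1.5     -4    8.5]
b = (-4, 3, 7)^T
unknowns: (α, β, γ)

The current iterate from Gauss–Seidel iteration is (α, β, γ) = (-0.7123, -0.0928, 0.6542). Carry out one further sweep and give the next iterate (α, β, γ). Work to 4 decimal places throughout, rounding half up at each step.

One sweep:
  α = (-4 - (-3)·-0.0928 - (4)·0.6542) / (10) = -0.6895
  β = (3 - (-2.4)·-0.6895 - (3)·0.6542) / (7.4) = -0.0834
  γ = (7 - (-1.5)·-0.6895 - (-4)·-0.0834) / (8.5) = 0.6626

(-0.6895, -0.0834, 0.6626)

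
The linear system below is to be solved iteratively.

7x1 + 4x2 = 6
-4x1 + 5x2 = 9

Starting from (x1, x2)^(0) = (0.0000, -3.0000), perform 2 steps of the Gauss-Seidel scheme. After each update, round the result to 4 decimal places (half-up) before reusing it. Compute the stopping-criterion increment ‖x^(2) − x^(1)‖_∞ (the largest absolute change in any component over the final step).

3.9183

Iteration 1:
  x1 = (6 - (4)·-3.0000) / (7) = 2.5714
  x2 = (9 - (-4)·2.5714) / (5) = 3.8571
Iteration 2:
  x1 = (6 - (4)·3.8571) / (7) = -1.3469
  x2 = (9 - (-4)·-1.3469) / (5) = 0.7225
Change: (-3.9183, -3.1346) → max |·| = 3.9183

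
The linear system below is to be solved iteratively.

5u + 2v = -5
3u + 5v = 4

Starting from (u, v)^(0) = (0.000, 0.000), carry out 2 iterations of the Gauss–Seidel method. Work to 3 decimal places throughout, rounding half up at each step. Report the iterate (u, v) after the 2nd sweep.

Iteration 1:
  u = (-5 - (2)·0.000) / (5) = -1.000
  v = (4 - (3)·-1.000) / (5) = 1.400
Iteration 2:
  u = (-5 - (2)·1.400) / (5) = -1.560
  v = (4 - (3)·-1.560) / (5) = 1.736

(-1.560, 1.736)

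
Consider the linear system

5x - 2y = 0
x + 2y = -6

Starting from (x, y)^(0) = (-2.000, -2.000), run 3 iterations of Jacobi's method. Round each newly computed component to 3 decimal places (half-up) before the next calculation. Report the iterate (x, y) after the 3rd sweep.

(-1.040, -2.600)

Iteration 1:
  x = (0 - (-2)·-2.000) / (5) = -0.800
  y = (-6 - (1)·-2.000) / (2) = -2.000
Iteration 2:
  x = (0 - (-2)·-2.000) / (5) = -0.800
  y = (-6 - (1)·-0.800) / (2) = -2.600
Iteration 3:
  x = (0 - (-2)·-2.600) / (5) = -1.040
  y = (-6 - (1)·-0.800) / (2) = -2.600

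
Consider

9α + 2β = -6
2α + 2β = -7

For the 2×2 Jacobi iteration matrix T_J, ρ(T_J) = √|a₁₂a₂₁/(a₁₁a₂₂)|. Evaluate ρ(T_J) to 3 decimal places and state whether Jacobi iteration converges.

a₁₂a₂₁/(a₁₁a₂₂) = (2)·(2) / ((9)·(2)) = 0.222222
ρ = √|0.222222| = √0.222222 = 0.471
ρ < 1, so Jacobi converges

0.471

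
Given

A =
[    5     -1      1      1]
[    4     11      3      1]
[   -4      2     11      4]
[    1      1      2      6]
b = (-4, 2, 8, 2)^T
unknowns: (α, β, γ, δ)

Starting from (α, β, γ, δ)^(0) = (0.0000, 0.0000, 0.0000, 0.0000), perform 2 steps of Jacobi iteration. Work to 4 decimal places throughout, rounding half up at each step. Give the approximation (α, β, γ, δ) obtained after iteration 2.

Iteration 1:
  α = (-4 - (-1)·0.0000 - (1)·0.0000 - (1)·0.0000) / (5) = -0.8000
  β = (2 - (4)·0.0000 - (3)·0.0000 - (1)·0.0000) / (11) = 0.1818
  γ = (8 - (-4)·0.0000 - (2)·0.0000 - (4)·0.0000) / (11) = 0.7273
  δ = (2 - (1)·0.0000 - (1)·0.0000 - (2)·0.0000) / (6) = 0.3333
Iteration 2:
  α = (-4 - (-1)·0.1818 - (1)·0.7273 - (1)·0.3333) / (5) = -0.9758
  β = (2 - (4)·-0.8000 - (3)·0.7273 - (1)·0.3333) / (11) = 0.2441
  γ = (8 - (-4)·-0.8000 - (2)·0.1818 - (4)·0.3333) / (11) = 0.2821
  δ = (2 - (1)·-0.8000 - (1)·0.1818 - (2)·0.7273) / (6) = 0.1939

(-0.9758, 0.2441, 0.2821, 0.1939)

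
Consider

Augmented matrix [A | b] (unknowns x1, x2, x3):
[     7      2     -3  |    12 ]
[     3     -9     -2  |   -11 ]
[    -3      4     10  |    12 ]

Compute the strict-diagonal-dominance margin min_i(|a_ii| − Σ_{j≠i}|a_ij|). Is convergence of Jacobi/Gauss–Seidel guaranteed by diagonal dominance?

row 1: |7| − (2+3) = 2
row 2: |-9| − (3+2) = 4
row 3: |10| − (3+4) = 3
minimum over rows = 2 → strictly diagonally dominant (convergence guaranteed)

2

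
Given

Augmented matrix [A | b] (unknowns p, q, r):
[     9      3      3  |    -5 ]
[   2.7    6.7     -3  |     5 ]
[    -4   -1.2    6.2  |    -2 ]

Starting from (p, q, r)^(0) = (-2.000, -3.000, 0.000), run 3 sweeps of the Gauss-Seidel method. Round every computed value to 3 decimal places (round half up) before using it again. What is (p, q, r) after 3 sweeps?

Iteration 1:
  p = (-5 - (3)·-3.000 - (3)·0.000) / (9) = 0.444
  q = (5 - (2.7)·0.444 - (-3)·0.000) / (6.7) = 0.567
  r = (-2 - (-4)·0.444 - (-1.2)·0.567) / (6.2) = 0.074
Iteration 2:
  p = (-5 - (3)·0.567 - (3)·0.074) / (9) = -0.769
  q = (5 - (2.7)·-0.769 - (-3)·0.074) / (6.7) = 1.089
  r = (-2 - (-4)·-0.769 - (-1.2)·1.089) / (6.2) = -0.608
Iteration 3:
  p = (-5 - (3)·1.089 - (3)·-0.608) / (9) = -0.716
  q = (5 - (2.7)·-0.716 - (-3)·-0.608) / (6.7) = 0.763
  r = (-2 - (-4)·-0.716 - (-1.2)·0.763) / (6.2) = -0.637

(-0.716, 0.763, -0.637)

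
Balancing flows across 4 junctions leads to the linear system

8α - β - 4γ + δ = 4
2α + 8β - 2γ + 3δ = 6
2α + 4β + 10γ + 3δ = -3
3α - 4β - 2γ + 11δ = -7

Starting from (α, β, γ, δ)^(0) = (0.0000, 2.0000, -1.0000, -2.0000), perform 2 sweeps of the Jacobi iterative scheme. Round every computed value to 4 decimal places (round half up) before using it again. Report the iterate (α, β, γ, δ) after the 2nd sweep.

(0.4176, 0.5341, -0.8727, -0.4091)

Iteration 1:
  α = (4 - (-1)·2.0000 - (-4)·-1.0000 - (1)·-2.0000) / (8) = 0.5000
  β = (6 - (2)·0.0000 - (-2)·-1.0000 - (3)·-2.0000) / (8) = 1.2500
  γ = (-3 - (2)·0.0000 - (4)·2.0000 - (3)·-2.0000) / (10) = -0.5000
  δ = (-7 - (3)·0.0000 - (-4)·2.0000 - (-2)·-1.0000) / (11) = -0.0909
Iteration 2:
  α = (4 - (-1)·1.2500 - (-4)·-0.5000 - (1)·-0.0909) / (8) = 0.4176
  β = (6 - (2)·0.5000 - (-2)·-0.5000 - (3)·-0.0909) / (8) = 0.5341
  γ = (-3 - (2)·0.5000 - (4)·1.2500 - (3)·-0.0909) / (10) = -0.8727
  δ = (-7 - (3)·0.5000 - (-4)·1.2500 - (-2)·-0.5000) / (11) = -0.4091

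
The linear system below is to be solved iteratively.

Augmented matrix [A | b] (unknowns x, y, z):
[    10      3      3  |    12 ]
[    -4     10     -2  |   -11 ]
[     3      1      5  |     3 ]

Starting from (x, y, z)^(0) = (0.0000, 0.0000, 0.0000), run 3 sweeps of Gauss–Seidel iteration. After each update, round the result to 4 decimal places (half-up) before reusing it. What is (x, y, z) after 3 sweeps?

Iteration 1:
  x = (12 - (3)·0.0000 - (3)·0.0000) / (10) = 1.2000
  y = (-11 - (-4)·1.2000 - (-2)·0.0000) / (10) = -0.6200
  z = (3 - (3)·1.2000 - (1)·-0.6200) / (5) = 0.0040
Iteration 2:
  x = (12 - (3)·-0.6200 - (3)·0.0040) / (10) = 1.3848
  y = (-11 - (-4)·1.3848 - (-2)·0.0040) / (10) = -0.5453
  z = (3 - (3)·1.3848 - (1)·-0.5453) / (5) = -0.1218
Iteration 3:
  x = (12 - (3)·-0.5453 - (3)·-0.1218) / (10) = 1.4001
  y = (-11 - (-4)·1.4001 - (-2)·-0.1218) / (10) = -0.5643
  z = (3 - (3)·1.4001 - (1)·-0.5643) / (5) = -0.1272

(1.4001, -0.5643, -0.1272)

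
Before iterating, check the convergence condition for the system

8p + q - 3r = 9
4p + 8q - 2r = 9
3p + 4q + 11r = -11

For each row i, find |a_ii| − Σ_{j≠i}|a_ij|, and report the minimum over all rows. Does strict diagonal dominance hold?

2

row 1: |8| − (1+3) = 4
row 2: |8| − (4+2) = 2
row 3: |11| − (3+4) = 4
minimum over rows = 2 → strictly diagonally dominant (convergence guaranteed)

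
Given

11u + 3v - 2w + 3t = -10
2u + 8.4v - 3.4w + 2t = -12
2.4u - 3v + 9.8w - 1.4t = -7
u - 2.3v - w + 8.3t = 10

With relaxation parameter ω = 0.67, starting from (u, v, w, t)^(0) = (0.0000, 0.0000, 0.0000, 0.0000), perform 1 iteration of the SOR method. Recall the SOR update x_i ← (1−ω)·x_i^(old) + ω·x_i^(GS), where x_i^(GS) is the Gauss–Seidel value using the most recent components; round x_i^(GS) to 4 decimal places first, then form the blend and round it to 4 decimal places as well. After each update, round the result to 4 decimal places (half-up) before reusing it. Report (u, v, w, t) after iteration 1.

Iteration 1:
  u: GS value = (-10 - (3)·0.0000 - (-2)·0.0000 - (3)·0.0000) / (11) = -0.9091;  u ← (1−ω)·0.0000 + ω·-0.9091 = -0.6091
  v: GS value = (-12 - (2)·-0.6091 - (-3.4)·0.0000 - (2)·0.0000) / (8.4) = -1.2835;  v ← (1−ω)·0.0000 + ω·-1.2835 = -0.8599
  w: GS value = (-7 - (2.4)·-0.6091 - (-3)·-0.8599 - (-1.4)·0.0000) / (9.8) = -0.8284;  w ← (1−ω)·0.0000 + ω·-0.8284 = -0.5550
  t: GS value = (10 - (1)·-0.6091 - (-2.3)·-0.8599 - (-1)·-0.5550) / (8.3) = 0.9731;  t ← (1−ω)·0.0000 + ω·0.9731 = 0.6520

(-0.6091, -0.8599, -0.5550, 0.6520)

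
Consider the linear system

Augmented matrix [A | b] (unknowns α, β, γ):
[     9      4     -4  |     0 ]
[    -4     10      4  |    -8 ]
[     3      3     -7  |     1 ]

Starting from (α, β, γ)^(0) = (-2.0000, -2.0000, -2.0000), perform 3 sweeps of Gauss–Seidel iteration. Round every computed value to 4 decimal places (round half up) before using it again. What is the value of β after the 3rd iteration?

-0.5525

Iteration 1:
  α = (0 - (4)·-2.0000 - (-4)·-2.0000) / (9) = 0.0000
  β = (-8 - (-4)·0.0000 - (4)·-2.0000) / (10) = 0.0000
  γ = (1 - (3)·0.0000 - (3)·0.0000) / (-7) = -0.1429
Iteration 2:
  α = (0 - (4)·0.0000 - (-4)·-0.1429) / (9) = -0.0635
  β = (-8 - (-4)·-0.0635 - (4)·-0.1429) / (10) = -0.7682
  γ = (1 - (3)·-0.0635 - (3)·-0.7682) / (-7) = -0.4993
Iteration 3:
  α = (0 - (4)·-0.7682 - (-4)·-0.4993) / (9) = 0.1195
  β = (-8 - (-4)·0.1195 - (4)·-0.4993) / (10) = -0.5525
  γ = (1 - (3)·0.1195 - (3)·-0.5525) / (-7) = -0.3284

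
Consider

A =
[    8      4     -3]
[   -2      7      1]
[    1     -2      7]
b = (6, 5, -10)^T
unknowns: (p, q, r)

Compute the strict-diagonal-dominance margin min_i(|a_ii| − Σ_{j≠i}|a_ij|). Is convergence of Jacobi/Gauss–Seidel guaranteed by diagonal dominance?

row 1: |8| − (4+3) = 1
row 2: |7| − (2+1) = 4
row 3: |7| − (1+2) = 4
minimum over rows = 1 → strictly diagonally dominant (convergence guaranteed)

1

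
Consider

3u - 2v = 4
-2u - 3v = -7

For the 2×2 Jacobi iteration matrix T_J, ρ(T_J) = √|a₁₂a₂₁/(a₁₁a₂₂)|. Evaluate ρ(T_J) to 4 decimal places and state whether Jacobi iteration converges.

0.6667

a₁₂a₂₁/(a₁₁a₂₂) = (-2)·(-2) / ((3)·(-3)) = -0.444444
ρ = √|-0.444444| = √0.444444 = 0.6667
ρ < 1, so Jacobi converges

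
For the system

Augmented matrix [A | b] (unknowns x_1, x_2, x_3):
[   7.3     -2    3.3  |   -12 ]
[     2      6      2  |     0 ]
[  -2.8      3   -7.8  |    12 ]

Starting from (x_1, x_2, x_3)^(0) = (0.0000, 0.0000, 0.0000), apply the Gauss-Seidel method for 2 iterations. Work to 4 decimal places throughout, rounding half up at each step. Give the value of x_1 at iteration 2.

Iteration 1:
  x_1 = (-12 - (-2)·0.0000 - (3.3)·0.0000) / (7.3) = -1.6438
  x_2 = (0 - (2)·-1.6438 - (2)·0.0000) / (6) = 0.5479
  x_3 = (12 - (-2.8)·-1.6438 - (3)·0.5479) / (-7.8) = -0.7376
Iteration 2:
  x_1 = (-12 - (-2)·0.5479 - (3.3)·-0.7376) / (7.3) = -1.1603
  x_2 = (0 - (2)·-1.1603 - (2)·-0.7376) / (6) = 0.6326
  x_3 = (12 - (-2.8)·-1.1603 - (3)·0.6326) / (-7.8) = -0.8786

-1.1603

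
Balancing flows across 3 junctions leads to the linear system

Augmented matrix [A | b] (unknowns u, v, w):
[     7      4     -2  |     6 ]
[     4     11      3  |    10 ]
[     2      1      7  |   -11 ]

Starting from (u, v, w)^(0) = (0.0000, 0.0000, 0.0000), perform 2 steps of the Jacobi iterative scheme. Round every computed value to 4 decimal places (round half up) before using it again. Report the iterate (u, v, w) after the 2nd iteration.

Iteration 1:
  u = (6 - (4)·0.0000 - (-2)·0.0000) / (7) = 0.8571
  v = (10 - (4)·0.0000 - (3)·0.0000) / (11) = 0.9091
  w = (-11 - (2)·0.0000 - (1)·0.0000) / (7) = -1.5714
Iteration 2:
  u = (6 - (4)·0.9091 - (-2)·-1.5714) / (7) = -0.1113
  v = (10 - (4)·0.8571 - (3)·-1.5714) / (11) = 1.0260
  w = (-11 - (2)·0.8571 - (1)·0.9091) / (7) = -1.9462

(-0.1113, 1.0260, -1.9462)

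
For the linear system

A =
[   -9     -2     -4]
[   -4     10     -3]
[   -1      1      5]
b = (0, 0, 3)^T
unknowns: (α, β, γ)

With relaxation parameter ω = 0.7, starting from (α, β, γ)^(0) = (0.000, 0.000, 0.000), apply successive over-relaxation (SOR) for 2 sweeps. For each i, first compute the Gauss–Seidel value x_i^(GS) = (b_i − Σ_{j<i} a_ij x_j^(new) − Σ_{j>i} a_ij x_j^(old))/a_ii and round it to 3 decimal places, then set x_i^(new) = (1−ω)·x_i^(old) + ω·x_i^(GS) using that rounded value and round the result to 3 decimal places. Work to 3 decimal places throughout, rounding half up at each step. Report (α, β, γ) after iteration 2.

Iteration 1:
  α: GS value = (0 - (-2)·0.000 - (-4)·0.000) / (-9) = 0.000;  α ← (1−ω)·0.000 + ω·0.000 = 0.000
  β: GS value = (0 - (-4)·0.000 - (-3)·0.000) / (10) = 0.000;  β ← (1−ω)·0.000 + ω·0.000 = 0.000
  γ: GS value = (3 - (-1)·0.000 - (1)·0.000) / (5) = 0.600;  γ ← (1−ω)·0.000 + ω·0.600 = 0.420
Iteration 2:
  α: GS value = (0 - (-2)·0.000 - (-4)·0.420) / (-9) = -0.187;  α ← (1−ω)·0.000 + ω·-0.187 = -0.131
  β: GS value = (0 - (-4)·-0.131 - (-3)·0.420) / (10) = 0.074;  β ← (1−ω)·0.000 + ω·0.074 = 0.052
  γ: GS value = (3 - (-1)·-0.131 - (1)·0.052) / (5) = 0.563;  γ ← (1−ω)·0.420 + ω·0.563 = 0.520

(-0.131, 0.052, 0.520)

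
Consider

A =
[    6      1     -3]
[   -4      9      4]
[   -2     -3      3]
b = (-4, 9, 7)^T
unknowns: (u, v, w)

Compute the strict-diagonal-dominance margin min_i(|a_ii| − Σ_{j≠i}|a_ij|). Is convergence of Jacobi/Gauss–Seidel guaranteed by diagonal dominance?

-2

row 1: |6| − (1+3) = 2
row 2: |9| − (4+4) = 1
row 3: |3| − (2+3) = -2
minimum over rows = -2 → not strictly diagonally dominant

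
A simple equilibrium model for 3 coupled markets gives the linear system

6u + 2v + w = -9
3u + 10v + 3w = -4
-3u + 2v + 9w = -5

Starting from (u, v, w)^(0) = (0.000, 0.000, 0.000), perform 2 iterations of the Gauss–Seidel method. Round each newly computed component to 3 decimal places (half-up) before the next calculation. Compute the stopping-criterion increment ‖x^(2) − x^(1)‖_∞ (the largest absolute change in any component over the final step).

0.272

Iteration 1:
  u = (-9 - (2)·0.000 - (1)·0.000) / (6) = -1.500
  v = (-4 - (3)·-1.500 - (3)·0.000) / (10) = 0.050
  w = (-5 - (-3)·-1.500 - (2)·0.050) / (9) = -1.067
Iteration 2:
  u = (-9 - (2)·0.050 - (1)·-1.067) / (6) = -1.339
  v = (-4 - (3)·-1.339 - (3)·-1.067) / (10) = 0.322
  w = (-5 - (-3)·-1.339 - (2)·0.322) / (9) = -1.073
Change: (0.161, 0.272, -0.006) → max |·| = 0.272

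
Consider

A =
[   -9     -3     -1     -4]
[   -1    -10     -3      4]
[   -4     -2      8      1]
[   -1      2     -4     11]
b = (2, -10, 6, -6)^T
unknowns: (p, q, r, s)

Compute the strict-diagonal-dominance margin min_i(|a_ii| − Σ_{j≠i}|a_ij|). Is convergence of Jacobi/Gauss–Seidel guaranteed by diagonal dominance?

1

row 1: |-9| − (3+1+4) = 1
row 2: |-10| − (1+3+4) = 2
row 3: |8| − (4+2+1) = 1
row 4: |11| − (1+2+4) = 4
minimum over rows = 1 → strictly diagonally dominant (convergence guaranteed)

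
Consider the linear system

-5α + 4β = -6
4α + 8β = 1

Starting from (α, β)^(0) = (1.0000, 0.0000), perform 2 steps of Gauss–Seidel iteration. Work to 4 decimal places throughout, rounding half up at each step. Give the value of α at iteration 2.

Iteration 1:
  α = (-6 - (4)·0.0000) / (-5) = 1.2000
  β = (1 - (4)·1.2000) / (8) = -0.4750
Iteration 2:
  α = (-6 - (4)·-0.4750) / (-5) = 0.8200
  β = (1 - (4)·0.8200) / (8) = -0.2850

0.8200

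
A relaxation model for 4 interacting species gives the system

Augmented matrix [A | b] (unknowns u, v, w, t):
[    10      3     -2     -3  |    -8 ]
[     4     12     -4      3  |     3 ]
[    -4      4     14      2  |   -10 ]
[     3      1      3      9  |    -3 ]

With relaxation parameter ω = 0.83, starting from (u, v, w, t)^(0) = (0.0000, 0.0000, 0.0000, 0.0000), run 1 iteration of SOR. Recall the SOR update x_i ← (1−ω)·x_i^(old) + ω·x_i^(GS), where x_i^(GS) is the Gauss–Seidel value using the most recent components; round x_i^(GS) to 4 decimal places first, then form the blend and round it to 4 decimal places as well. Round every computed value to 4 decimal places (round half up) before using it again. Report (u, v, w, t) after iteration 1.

(-0.6640, 0.3912, -0.8431, 0.1042)

Iteration 1:
  u: GS value = (-8 - (3)·0.0000 - (-2)·0.0000 - (-3)·0.0000) / (10) = -0.8000;  u ← (1−ω)·0.0000 + ω·-0.8000 = -0.6640
  v: GS value = (3 - (4)·-0.6640 - (-4)·0.0000 - (3)·0.0000) / (12) = 0.4713;  v ← (1−ω)·0.0000 + ω·0.4713 = 0.3912
  w: GS value = (-10 - (-4)·-0.6640 - (4)·0.3912 - (2)·0.0000) / (14) = -1.0158;  w ← (1−ω)·0.0000 + ω·-1.0158 = -0.8431
  t: GS value = (-3 - (3)·-0.6640 - (1)·0.3912 - (3)·-0.8431) / (9) = 0.1256;  t ← (1−ω)·0.0000 + ω·0.1256 = 0.1042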